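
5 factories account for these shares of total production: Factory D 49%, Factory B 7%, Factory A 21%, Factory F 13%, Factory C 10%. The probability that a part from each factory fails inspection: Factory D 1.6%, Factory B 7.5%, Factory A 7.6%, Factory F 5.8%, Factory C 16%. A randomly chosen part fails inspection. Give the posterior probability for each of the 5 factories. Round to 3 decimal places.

Prior × likelihood for each hypothesis:
  Factory D: 0.49 × 0.016 = 0.00784
  Factory B: 0.07 × 0.075 = 0.00525
  Factory A: 0.21 × 0.076 = 0.01596
  Factory F: 0.13 × 0.058 = 0.00754
  Factory C: 0.1 × 0.16 = 0.016
Sum = 0.05259.
P(Factory D | nonconforming) = 0.00784/0.05259 ≈ 0.149
P(Factory B | nonconforming) = 0.00525/0.05259 ≈ 0.100
P(Factory A | nonconforming) = 0.01596/0.05259 ≈ 0.303
P(Factory F | nonconforming) = 0.00754/0.05259 ≈ 0.143
P(Factory C | nonconforming) = 0.016/0.05259 ≈ 0.304

Factory D 0.149, Factory B 0.100, Factory A 0.303, Factory F 0.143, Factory C 0.304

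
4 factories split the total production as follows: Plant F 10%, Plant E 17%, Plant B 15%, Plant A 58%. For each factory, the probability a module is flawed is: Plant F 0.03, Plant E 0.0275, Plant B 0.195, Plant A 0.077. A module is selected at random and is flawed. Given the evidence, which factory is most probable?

By Bayes' rule, posterior ∝ prior × likelihood:
  Plant F: 0.1 × 0.03 = 0.003
  Plant E: 0.17 × 0.0275 = 0.004675
  Plant B: 0.15 × 0.195 = 0.02925
  Plant A: 0.58 × 0.077 = 0.04466
Normalizing constant = 0.081585.
Largest term belongs to Plant A, so Plant A is most probable.

Plant A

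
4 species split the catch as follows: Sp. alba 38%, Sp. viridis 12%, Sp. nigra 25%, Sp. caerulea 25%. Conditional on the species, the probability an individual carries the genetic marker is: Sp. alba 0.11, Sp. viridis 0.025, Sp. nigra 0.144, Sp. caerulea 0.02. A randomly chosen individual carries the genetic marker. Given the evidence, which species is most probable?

Prior × likelihood for each hypothesis:
  Sp. alba: 0.38 × 0.11 = 0.0418
  Sp. viridis: 0.12 × 0.025 = 0.003
  Sp. nigra: 0.25 × 0.144 = 0.036
  Sp. caerulea: 0.25 × 0.02 = 0.005
Normalizing constant = 0.0858.
Largest term belongs to Sp. alba, so Sp. alba is most probable.

Sp. alba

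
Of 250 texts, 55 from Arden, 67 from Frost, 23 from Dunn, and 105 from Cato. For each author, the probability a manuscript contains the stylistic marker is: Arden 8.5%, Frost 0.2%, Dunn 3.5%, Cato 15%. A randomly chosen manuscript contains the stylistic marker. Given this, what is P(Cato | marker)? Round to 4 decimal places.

By Bayes' rule, posterior ∝ prior × likelihood:
  Arden: 0.22 × 0.085 = 0.0187
  Frost: 0.268 × 0.002 = 0.000536
  Dunn: 0.092 × 0.035 = 0.00322
  Cato: 0.42 × 0.15 = 0.063
Sum = 0.085456.
P(Cato | evidence) = 0.063 / 0.085456 ≈ 0.7372.

0.7372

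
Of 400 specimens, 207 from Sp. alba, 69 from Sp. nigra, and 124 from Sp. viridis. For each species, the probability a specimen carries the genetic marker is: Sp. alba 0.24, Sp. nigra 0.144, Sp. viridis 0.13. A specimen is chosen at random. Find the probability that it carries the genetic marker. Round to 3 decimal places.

0.189

Unnormalized posteriors (prior × likelihood):
  Sp. alba: 0.5175 × 0.24 = 0.1242
  Sp. nigra: 0.1725 × 0.144 = 0.02484
  Sp. viridis: 0.31 × 0.13 = 0.0403
P(marker) = 0.1242 + 0.02484 + 0.0403 = 0.18934 → 0.189.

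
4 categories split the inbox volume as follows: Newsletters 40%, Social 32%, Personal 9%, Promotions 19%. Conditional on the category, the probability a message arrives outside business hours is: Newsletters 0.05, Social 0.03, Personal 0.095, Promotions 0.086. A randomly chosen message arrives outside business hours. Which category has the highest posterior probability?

Newsletters

Compute prior × likelihood for every hypothesis:
  Newsletters: 0.4 × 0.05 = 0.02
  Social: 0.32 × 0.03 = 0.0096
  Personal: 0.09 × 0.095 = 0.00855
  Promotions: 0.19 × 0.086 = 0.01634
Total = 0.05449.
Largest term belongs to Newsletters, so Newsletters is most probable.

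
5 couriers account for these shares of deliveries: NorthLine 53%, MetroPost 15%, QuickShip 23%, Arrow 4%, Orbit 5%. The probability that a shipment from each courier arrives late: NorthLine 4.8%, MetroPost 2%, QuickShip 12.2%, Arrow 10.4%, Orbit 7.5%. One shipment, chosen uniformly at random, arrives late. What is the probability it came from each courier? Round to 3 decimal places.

NorthLine 0.395, MetroPost 0.047, QuickShip 0.436, Arrow 0.065, Orbit 0.058

By Bayes' rule, posterior ∝ prior × likelihood:
  NorthLine: 0.53 × 0.048 = 0.02544
  MetroPost: 0.15 × 0.02 = 0.003
  QuickShip: 0.23 × 0.122 = 0.02806
  Arrow: 0.04 × 0.104 = 0.00416
  Orbit: 0.05 × 0.075 = 0.00375
Sum = 0.06441.
P(NorthLine | late) = 0.02544/0.06441 ≈ 0.395
P(MetroPost | late) = 0.003/0.06441 ≈ 0.047
P(QuickShip | late) = 0.02806/0.06441 ≈ 0.436
P(Arrow | late) = 0.00416/0.06441 ≈ 0.065
P(Orbit | late) = 0.00375/0.06441 ≈ 0.058
(Check: 0.395+0.047+0.436+0.065+0.058 = 1.001.)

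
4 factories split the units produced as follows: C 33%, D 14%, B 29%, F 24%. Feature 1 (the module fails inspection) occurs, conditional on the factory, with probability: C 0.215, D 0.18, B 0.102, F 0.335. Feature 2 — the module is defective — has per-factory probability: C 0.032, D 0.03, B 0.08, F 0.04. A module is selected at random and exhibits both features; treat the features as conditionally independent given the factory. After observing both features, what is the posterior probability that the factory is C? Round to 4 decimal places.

By Bayes' rule, posterior ∝ prior × likelihood:
  C: 0.33 × 0.215 × 0.032 = 0.0022704
  D: 0.14 × 0.18 × 0.03 = 0.000756
  B: 0.29 × 0.102 × 0.08 = 0.0023664
  F: 0.24 × 0.335 × 0.04 = 0.003216
Total = 0.0086088.
P(C | evidence) = 0.0022704 / 0.0086088 ≈ 0.2637.

0.2637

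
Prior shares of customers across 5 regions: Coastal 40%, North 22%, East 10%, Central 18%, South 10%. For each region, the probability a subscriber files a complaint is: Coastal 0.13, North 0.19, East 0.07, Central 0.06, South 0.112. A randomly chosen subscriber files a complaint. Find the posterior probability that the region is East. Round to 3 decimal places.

By Bayes' rule, posterior ∝ prior × likelihood:
  Coastal: 0.4 × 0.13 = 0.052
  North: 0.22 × 0.19 = 0.0418
  East: 0.1 × 0.07 = 0.007
  Central: 0.18 × 0.06 = 0.0108
  South: 0.1 × 0.112 = 0.0112
Normalizing constant = 0.1228.
P(East | evidence) = 0.007 / 0.1228 ≈ 0.057.

0.057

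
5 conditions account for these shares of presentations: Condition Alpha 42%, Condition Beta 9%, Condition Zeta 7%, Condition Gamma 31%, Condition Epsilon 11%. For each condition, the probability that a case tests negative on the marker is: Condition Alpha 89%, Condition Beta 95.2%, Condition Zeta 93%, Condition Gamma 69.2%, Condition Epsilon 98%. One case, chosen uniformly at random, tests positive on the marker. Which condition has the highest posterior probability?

Condition Gamma

Taking complements, P(marker-positive | each) = Condition Alpha 0.11, Condition Beta 0.048, Condition Zeta 0.07, Condition Gamma 0.308, Condition Epsilon 0.02.
Prior × likelihood for each hypothesis:
  Condition Alpha: 0.42 × 0.11 = 0.0462
  Condition Beta: 0.09 × 0.048 = 0.00432
  Condition Zeta: 0.07 × 0.07 = 0.0049
  Condition Gamma: 0.31 × 0.308 = 0.09548
  Condition Epsilon: 0.11 × 0.02 = 0.0022
Sum = 0.1531.
Largest term belongs to Condition Gamma, so Condition Gamma is most probable.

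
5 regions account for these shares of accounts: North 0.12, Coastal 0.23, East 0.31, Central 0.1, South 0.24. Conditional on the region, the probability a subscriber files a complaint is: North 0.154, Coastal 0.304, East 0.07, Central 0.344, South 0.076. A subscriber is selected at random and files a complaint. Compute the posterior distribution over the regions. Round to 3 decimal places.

Unnormalized posteriors (prior × likelihood):
  North: 0.12 × 0.154 = 0.01848
  Coastal: 0.23 × 0.304 = 0.06992
  East: 0.31 × 0.07 = 0.0217
  Central: 0.1 × 0.344 = 0.0344
  South: 0.24 × 0.076 = 0.01824
Normalizing constant = 0.16274.
P(North | complaint) = 0.01848/0.16274 ≈ 0.114
P(Coastal | complaint) = 0.06992/0.16274 ≈ 0.430
P(East | complaint) = 0.0217/0.16274 ≈ 0.133
P(Central | complaint) = 0.0344/0.16274 ≈ 0.211
P(South | complaint) = 0.01824/0.16274 ≈ 0.112
(Check: 0.114+0.430+0.133+0.211+0.112 = 1.000.)

North 0.114, Coastal 0.430, East 0.133, Central 0.211, South 0.112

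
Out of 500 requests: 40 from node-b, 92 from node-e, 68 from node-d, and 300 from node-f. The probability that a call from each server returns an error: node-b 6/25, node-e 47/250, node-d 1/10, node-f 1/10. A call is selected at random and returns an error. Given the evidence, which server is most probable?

node-f

Compute prior × likelihood for every hypothesis:
  node-b: 0.08 × 0.24 = 0.0192
  node-e: 0.184 × 0.188 = 0.034592
  node-d: 0.136 × 0.1 = 0.0136
  node-f: 0.6 × 0.1 = 0.06
Total = 0.127392.
Largest term belongs to node-f, so node-f is most probable.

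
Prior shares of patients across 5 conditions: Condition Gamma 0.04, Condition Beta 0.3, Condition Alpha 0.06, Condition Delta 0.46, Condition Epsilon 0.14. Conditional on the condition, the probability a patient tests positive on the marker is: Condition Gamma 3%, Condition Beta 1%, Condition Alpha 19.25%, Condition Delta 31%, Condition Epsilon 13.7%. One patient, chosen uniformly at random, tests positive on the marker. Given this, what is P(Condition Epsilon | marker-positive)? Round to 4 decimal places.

0.1080

Prior × likelihood for each hypothesis:
  Condition Gamma: 0.04 × 0.03 = 0.0012
  Condition Beta: 0.3 × 0.01 = 0.003
  Condition Alpha: 0.06 × 0.1925 = 0.01155
  Condition Delta: 0.46 × 0.31 = 0.1426
  Condition Epsilon: 0.14 × 0.137 = 0.01918
Sum = 0.17753.
P(Condition Epsilon | evidence) = 0.01918 / 0.17753 ≈ 0.1080.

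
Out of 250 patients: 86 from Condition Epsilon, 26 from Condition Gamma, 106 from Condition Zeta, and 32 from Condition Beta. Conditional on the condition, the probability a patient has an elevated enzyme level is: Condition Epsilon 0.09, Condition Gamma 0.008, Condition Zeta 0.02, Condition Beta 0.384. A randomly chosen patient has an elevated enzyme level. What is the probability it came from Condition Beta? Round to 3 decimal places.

Unnormalized posteriors (prior × likelihood):
  Condition Epsilon: 0.344 × 0.09 = 0.03096
  Condition Gamma: 0.104 × 0.008 = 0.000832
  Condition Zeta: 0.424 × 0.02 = 0.00848
  Condition Beta: 0.128 × 0.384 = 0.049152
Total = 0.089424.
P(Condition Beta | evidence) = 0.049152 / 0.089424 ≈ 0.550.

0.550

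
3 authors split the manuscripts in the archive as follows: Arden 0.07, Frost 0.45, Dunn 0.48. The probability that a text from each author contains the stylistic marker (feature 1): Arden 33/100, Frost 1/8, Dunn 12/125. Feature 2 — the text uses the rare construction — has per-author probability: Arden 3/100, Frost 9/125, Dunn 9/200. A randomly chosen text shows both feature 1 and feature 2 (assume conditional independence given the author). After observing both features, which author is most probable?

Frost

By Bayes' rule, posterior ∝ prior × likelihood:
  Arden: 0.07 × 0.33 × 0.03 = 0.000693
  Frost: 0.45 × 0.125 × 0.072 = 0.00405
  Dunn: 0.48 × 0.096 × 0.045 = 0.0020736
Sum = 0.0068166.
Largest term belongs to Frost, so Frost is most probable.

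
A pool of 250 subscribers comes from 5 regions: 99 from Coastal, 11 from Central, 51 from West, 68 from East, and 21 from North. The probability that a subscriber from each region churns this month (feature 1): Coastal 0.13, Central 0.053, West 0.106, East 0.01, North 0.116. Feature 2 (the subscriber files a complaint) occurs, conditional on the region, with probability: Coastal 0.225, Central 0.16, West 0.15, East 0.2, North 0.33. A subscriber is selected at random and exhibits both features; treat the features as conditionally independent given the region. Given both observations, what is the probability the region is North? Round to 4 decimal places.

0.1696

Prior × likelihood for each hypothesis:
  Coastal: 0.396 × 0.13 × 0.225 = 0.011583
  Central: 0.044 × 0.053 × 0.16 = 0.00037312
  West: 0.204 × 0.106 × 0.15 = 0.0032436
  East: 0.272 × 0.01 × 0.2 = 0.000544
  North: 0.084 × 0.116 × 0.33 = 0.00321552
Sum = 0.01895924.
P(North | evidence) = 0.00321552 / 0.01895924 ≈ 0.1696.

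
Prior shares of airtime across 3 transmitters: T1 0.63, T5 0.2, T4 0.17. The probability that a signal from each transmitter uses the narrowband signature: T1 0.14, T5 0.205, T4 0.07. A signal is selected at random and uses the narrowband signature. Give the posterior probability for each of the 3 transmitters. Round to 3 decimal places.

T1 0.625, T5 0.291, T4 0.084

Compute prior × likelihood for every hypothesis:
  T1: 0.63 × 0.14 = 0.0882
  T5: 0.2 × 0.205 = 0.041
  T4: 0.17 × 0.07 = 0.0119
Normalizing constant = 0.1411.
P(T1 | narrowband) = 0.0882/0.1411 ≈ 0.625
P(T5 | narrowband) = 0.041/0.1411 ≈ 0.291
P(T4 | narrowband) = 0.0119/0.1411 ≈ 0.084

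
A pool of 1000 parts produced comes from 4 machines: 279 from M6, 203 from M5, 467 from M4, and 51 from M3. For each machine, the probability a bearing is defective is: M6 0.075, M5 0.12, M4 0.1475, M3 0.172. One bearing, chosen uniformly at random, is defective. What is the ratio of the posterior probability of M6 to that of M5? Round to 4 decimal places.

Prior × likelihood for each hypothesis:
  M6: 0.279 × 0.075 = 0.020925
  M5: 0.203 × 0.12 = 0.02436
  M4: 0.467 × 0.1475 = 0.0688825
  M3: 0.051 × 0.172 = 0.008772
Normalizing constant = 0.1229395.
The ratio is 0.020925 / 0.02436 (the normalizer cancels) = 0.8590.

0.8590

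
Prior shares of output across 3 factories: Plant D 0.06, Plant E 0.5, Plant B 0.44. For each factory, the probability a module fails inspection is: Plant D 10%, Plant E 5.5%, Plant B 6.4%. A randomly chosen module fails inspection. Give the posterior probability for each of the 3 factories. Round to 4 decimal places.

By Bayes' rule, posterior ∝ prior × likelihood:
  Plant D: 0.06 × 0.1 = 0.006
  Plant E: 0.5 × 0.055 = 0.0275
  Plant B: 0.44 × 0.064 = 0.02816
Total = 0.06166.
P(Plant D | nonconforming) = 0.006/0.06166 ≈ 0.0973
P(Plant E | nonconforming) = 0.0275/0.06166 ≈ 0.4460
P(Plant B | nonconforming) = 0.02816/0.06166 ≈ 0.4567
(Check: 0.0973+0.4460+0.4567 = 1.0000.)

Plant D 0.0973, Plant E 0.4460, Plant B 0.4567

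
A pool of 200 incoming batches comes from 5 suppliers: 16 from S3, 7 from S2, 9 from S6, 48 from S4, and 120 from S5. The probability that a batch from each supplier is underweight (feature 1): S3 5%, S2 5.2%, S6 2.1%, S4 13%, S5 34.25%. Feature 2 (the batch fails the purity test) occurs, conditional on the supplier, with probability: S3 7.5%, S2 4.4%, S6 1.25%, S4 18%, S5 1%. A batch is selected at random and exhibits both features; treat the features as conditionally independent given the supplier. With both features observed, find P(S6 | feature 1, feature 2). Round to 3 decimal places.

By Bayes' rule, posterior ∝ prior × likelihood:
  S3: 0.08 × 0.05 × 0.075 = 0.0003
  S2: 0.035 × 0.052 × 0.044 = 0.00008008
  S6: 0.045 × 0.021 × 0.0125 = 0.0000118125
  S4: 0.24 × 0.13 × 0.18 = 0.005616
  S5: 0.6 × 0.3425 × 0.01 = 0.002055
Sum = 0.0080628925.
P(S6 | evidence) = 0.0000118125 / 0.0080628925 ≈ 0.001.

0.001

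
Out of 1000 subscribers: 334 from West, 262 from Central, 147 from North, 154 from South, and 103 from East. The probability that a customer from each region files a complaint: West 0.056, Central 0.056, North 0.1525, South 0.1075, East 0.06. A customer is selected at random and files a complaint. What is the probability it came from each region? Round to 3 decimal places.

Unnormalized posteriors (prior × likelihood):
  West: 0.334 × 0.056 = 0.018704
  Central: 0.262 × 0.056 = 0.014672
  North: 0.147 × 0.1525 = 0.0224175
  South: 0.154 × 0.1075 = 0.016555
  East: 0.103 × 0.06 = 0.00618
Sum = 0.0785285.
P(West | complaint) = 0.018704/0.0785285 ≈ 0.238
P(Central | complaint) = 0.014672/0.0785285 ≈ 0.187
P(North | complaint) = 0.0224175/0.0785285 ≈ 0.285
P(South | complaint) = 0.016555/0.0785285 ≈ 0.211
P(East | complaint) = 0.00618/0.0785285 ≈ 0.079

West 0.238, Central 0.187, North 0.285, South 0.211, East 0.079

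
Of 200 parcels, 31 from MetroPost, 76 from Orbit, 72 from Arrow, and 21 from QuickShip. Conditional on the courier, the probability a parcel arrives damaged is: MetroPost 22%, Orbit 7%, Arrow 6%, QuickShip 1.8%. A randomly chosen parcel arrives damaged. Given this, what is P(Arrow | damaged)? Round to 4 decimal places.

0.2566

Prior × likelihood for each hypothesis:
  MetroPost: 0.155 × 0.22 = 0.0341
  Orbit: 0.38 × 0.07 = 0.0266
  Arrow: 0.36 × 0.06 = 0.0216
  QuickShip: 0.105 × 0.018 = 0.00189
Sum = 0.08419.
P(Arrow | evidence) = 0.0216 / 0.08419 ≈ 0.2566.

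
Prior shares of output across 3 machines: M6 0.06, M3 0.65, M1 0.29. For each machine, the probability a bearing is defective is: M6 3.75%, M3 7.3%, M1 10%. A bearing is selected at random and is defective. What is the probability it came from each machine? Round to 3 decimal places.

By Bayes' rule, posterior ∝ prior × likelihood:
  M6: 0.06 × 0.0375 = 0.00225
  M3: 0.65 × 0.073 = 0.04745
  M1: 0.29 × 0.1 = 0.029
Sum = 0.0787.
P(M6 | defective) = 0.00225/0.0787 ≈ 0.029
P(M3 | defective) = 0.04745/0.0787 ≈ 0.603
P(M1 | defective) = 0.029/0.0787 ≈ 0.368

M6 0.029, M3 0.603, M1 0.368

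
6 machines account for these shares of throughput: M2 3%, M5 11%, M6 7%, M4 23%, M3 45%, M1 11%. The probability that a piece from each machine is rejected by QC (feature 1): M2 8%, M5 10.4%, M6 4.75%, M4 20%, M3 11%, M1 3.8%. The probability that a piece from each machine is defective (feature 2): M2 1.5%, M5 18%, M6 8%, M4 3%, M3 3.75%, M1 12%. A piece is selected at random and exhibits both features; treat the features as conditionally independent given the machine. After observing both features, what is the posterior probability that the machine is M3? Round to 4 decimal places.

0.3044

Compute prior × likelihood for every hypothesis:
  M2: 0.03 × 0.08 × 0.015 = 0.000036
  M5: 0.11 × 0.104 × 0.18 = 0.0020592
  M6: 0.07 × 0.0475 × 0.08 = 0.000266
  M4: 0.23 × 0.2 × 0.03 = 0.00138
  M3: 0.45 × 0.11 × 0.0375 = 0.00185625
  M1: 0.11 × 0.038 × 0.12 = 0.0005016
Total = 0.00609905.
P(M3 | evidence) = 0.00185625 / 0.00609905 ≈ 0.3044.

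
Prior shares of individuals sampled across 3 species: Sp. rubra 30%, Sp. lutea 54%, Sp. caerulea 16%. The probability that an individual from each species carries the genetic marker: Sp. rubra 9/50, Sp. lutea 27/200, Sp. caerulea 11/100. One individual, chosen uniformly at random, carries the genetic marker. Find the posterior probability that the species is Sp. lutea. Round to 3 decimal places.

0.504

Prior × likelihood for each hypothesis:
  Sp. rubra: 0.3 × 0.18 = 0.054
  Sp. lutea: 0.54 × 0.135 = 0.0729
  Sp. caerulea: 0.16 × 0.11 = 0.0176
Total = 0.1445.
P(Sp. lutea | evidence) = 0.0729 / 0.1445 ≈ 0.504.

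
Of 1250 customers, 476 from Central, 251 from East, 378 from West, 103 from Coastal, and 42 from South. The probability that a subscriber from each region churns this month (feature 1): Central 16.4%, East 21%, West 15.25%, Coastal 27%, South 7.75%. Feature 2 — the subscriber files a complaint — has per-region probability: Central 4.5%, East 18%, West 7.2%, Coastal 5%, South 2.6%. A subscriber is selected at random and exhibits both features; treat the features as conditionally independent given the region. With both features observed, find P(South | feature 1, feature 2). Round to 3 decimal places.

0.005

Unnormalized posteriors (prior × likelihood):
  Central: 0.3808 × 0.164 × 0.045 = 0.002810304
  East: 0.2008 × 0.21 × 0.18 = 0.00759024
  West: 0.3024 × 0.1525 × 0.072 = 0.003320352
  Coastal: 0.0824 × 0.27 × 0.05 = 0.0011124
  South: 0.0336 × 0.0775 × 0.026 = 0.000067704
Sum = 0.014901.
P(South | evidence) = 0.000067704 / 0.014901 ≈ 0.005.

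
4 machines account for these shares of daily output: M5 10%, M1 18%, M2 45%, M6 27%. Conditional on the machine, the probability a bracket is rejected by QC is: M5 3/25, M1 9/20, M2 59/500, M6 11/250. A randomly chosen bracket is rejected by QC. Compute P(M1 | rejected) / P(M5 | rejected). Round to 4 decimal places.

6.7500

By Bayes' rule, posterior ∝ prior × likelihood:
  M5: 0.1 × 0.12 = 0.012
  M1: 0.18 × 0.45 = 0.081
  M2: 0.45 × 0.118 = 0.0531
  M6: 0.27 × 0.044 = 0.01188
Sum = 0.15798.
The ratio is 0.081 / 0.012 (the normalizer cancels) = 6.7500.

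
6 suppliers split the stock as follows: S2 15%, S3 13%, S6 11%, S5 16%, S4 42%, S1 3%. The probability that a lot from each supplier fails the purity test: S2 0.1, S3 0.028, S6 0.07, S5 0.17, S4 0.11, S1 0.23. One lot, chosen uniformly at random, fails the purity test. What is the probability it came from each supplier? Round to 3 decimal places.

S2 0.141, S3 0.034, S6 0.072, S5 0.255, S4 0.433, S1 0.065

By Bayes' rule, posterior ∝ prior × likelihood:
  S2: 0.15 × 0.1 = 0.015
  S3: 0.13 × 0.028 = 0.00364
  S6: 0.11 × 0.07 = 0.0077
  S5: 0.16 × 0.17 = 0.0272
  S4: 0.42 × 0.11 = 0.0462
  S1: 0.03 × 0.23 = 0.0069
Normalizing constant = 0.10664.
P(S2 | off-spec) = 0.015/0.10664 ≈ 0.141
P(S3 | off-spec) = 0.00364/0.10664 ≈ 0.034
P(S6 | off-spec) = 0.0077/0.10664 ≈ 0.072
P(S5 | off-spec) = 0.0272/0.10664 ≈ 0.255
P(S4 | off-spec) = 0.0462/0.10664 ≈ 0.433
P(S1 | off-spec) = 0.0069/0.10664 ≈ 0.065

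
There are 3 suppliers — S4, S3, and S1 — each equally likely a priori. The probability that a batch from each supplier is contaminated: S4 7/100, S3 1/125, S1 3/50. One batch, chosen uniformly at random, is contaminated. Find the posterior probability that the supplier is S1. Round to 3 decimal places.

0.435

Since the prior is uniform, the posterior is proportional to the likelihood:
  S4: 0.07
  S3: 0.008
  S1: 0.06
Sum = 0.138.
P(S1 | evidence) = 0.06 / 0.138 ≈ 0.435.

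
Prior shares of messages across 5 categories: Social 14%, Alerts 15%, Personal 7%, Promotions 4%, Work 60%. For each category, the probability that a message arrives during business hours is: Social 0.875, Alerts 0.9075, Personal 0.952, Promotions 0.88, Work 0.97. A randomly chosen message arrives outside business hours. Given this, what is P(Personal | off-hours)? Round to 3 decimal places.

0.058

Taking complements, P(off-hours | each) = Social 0.125, Alerts 0.0925, Personal 0.048, Promotions 0.12, Work 0.03.
By Bayes' rule, posterior ∝ prior × likelihood:
  Social: 0.14 × 0.125 = 0.0175
  Alerts: 0.15 × 0.0925 = 0.013875
  Personal: 0.07 × 0.048 = 0.00336
  Promotions: 0.04 × 0.12 = 0.0048
  Work: 0.6 × 0.03 = 0.018
Sum = 0.057535.
P(Personal | evidence) = 0.00336 / 0.057535 ≈ 0.058.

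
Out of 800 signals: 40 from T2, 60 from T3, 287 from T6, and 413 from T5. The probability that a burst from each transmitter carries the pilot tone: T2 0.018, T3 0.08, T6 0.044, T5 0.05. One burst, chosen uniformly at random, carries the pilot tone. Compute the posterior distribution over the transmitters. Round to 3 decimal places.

Compute prior × likelihood for every hypothesis:
  T2: 0.05 × 0.018 = 0.0009
  T3: 0.075 × 0.08 = 0.006
  T6: 0.35875 × 0.044 = 0.015785
  T5: 0.51625 × 0.05 = 0.0258125
Normalizing constant = 0.0484975.
P(T2 | pilot) = 0.0009/0.0484975 ≈ 0.019
P(T3 | pilot) = 0.006/0.0484975 ≈ 0.124
P(T6 | pilot) = 0.015785/0.0484975 ≈ 0.325
P(T5 | pilot) = 0.0258125/0.0484975 ≈ 0.532
(Check: 0.019+0.124+0.325+0.532 = 1.000.)

T2 0.019, T3 0.124, T6 0.325, T5 0.532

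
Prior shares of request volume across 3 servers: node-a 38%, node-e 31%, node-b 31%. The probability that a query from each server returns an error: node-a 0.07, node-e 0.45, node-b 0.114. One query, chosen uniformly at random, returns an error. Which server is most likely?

node-e

Prior × likelihood for each hypothesis:
  node-a: 0.38 × 0.07 = 0.0266
  node-e: 0.31 × 0.45 = 0.1395
  node-b: 0.31 × 0.114 = 0.03534
Normalizing constant = 0.20144.
Largest term belongs to node-e, so node-e is most probable.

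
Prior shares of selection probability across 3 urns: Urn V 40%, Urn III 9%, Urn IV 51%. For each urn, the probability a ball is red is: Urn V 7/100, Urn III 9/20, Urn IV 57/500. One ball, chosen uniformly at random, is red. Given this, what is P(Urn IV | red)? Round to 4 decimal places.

0.4591

Prior × likelihood for each hypothesis:
  Urn V: 0.4 × 0.07 = 0.028
  Urn III: 0.09 × 0.45 = 0.0405
  Urn IV: 0.51 × 0.114 = 0.05814
Normalizing constant = 0.12664.
P(Urn IV | evidence) = 0.05814 / 0.12664 ≈ 0.4591.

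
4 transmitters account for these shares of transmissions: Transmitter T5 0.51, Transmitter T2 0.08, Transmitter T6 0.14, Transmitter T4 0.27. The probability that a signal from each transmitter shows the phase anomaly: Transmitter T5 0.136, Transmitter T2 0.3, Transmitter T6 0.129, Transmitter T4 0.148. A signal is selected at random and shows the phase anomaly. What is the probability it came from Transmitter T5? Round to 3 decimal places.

0.458

By Bayes' rule, posterior ∝ prior × likelihood:
  Transmitter T5: 0.51 × 0.136 = 0.06936
  Transmitter T2: 0.08 × 0.3 = 0.024
  Transmitter T6: 0.14 × 0.129 = 0.01806
  Transmitter T4: 0.27 × 0.148 = 0.03996
Sum = 0.15138.
P(Transmitter T5 | evidence) = 0.06936 / 0.15138 ≈ 0.458.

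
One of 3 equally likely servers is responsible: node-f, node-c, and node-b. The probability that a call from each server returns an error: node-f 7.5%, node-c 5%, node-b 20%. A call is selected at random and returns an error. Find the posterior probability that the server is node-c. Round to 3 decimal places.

Since the prior is uniform, the posterior is proportional to the likelihood:
  node-f: 0.075
  node-c: 0.05
  node-b: 0.2
Total = 0.325.
P(node-c | evidence) = 0.05 / 0.325 ≈ 0.154.

0.154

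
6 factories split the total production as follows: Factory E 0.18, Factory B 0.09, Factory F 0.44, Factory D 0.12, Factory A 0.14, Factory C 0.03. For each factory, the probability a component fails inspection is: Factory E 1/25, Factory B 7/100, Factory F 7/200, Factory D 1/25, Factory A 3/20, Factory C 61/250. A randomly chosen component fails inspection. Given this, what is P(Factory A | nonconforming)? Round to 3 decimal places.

Unnormalized posteriors (prior × likelihood):
  Factory E: 0.18 × 0.04 = 0.0072
  Factory B: 0.09 × 0.07 = 0.0063
  Factory F: 0.44 × 0.035 = 0.0154
  Factory D: 0.12 × 0.04 = 0.0048
  Factory A: 0.14 × 0.15 = 0.021
  Factory C: 0.03 × 0.244 = 0.00732
Sum = 0.06202.
P(Factory A | evidence) = 0.021 / 0.06202 ≈ 0.339.

0.339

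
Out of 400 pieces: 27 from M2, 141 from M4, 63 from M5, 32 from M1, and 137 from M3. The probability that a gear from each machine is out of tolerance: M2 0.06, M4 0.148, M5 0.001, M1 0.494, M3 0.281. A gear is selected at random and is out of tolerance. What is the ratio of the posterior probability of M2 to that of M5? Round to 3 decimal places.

Unnormalized posteriors (prior × likelihood):
  M2: 0.0675 × 0.06 = 0.00405
  M4: 0.3525 × 0.148 = 0.05217
  M5: 0.1575 × 0.001 = 0.0001575
  M1: 0.08 × 0.494 = 0.03952
  M3: 0.3425 × 0.281 = 0.0962425
Normalizing constant = 0.19214.
The ratio is 0.00405 / 0.0001575 (the normalizer cancels) = 25.714.

25.714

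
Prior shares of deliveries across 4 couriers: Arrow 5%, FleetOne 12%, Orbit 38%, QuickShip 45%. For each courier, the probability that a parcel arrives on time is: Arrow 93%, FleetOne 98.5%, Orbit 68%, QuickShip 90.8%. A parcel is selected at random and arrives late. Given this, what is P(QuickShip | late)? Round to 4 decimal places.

0.2460

Taking complements, P(late | each) = Arrow 0.07, FleetOne 0.015, Orbit 0.32, QuickShip 0.092.
Prior × likelihood for each hypothesis:
  Arrow: 0.05 × 0.07 = 0.0035
  FleetOne: 0.12 × 0.015 = 0.0018
  Orbit: 0.38 × 0.32 = 0.1216
  QuickShip: 0.45 × 0.092 = 0.0414
Total = 0.1683.
P(QuickShip | evidence) = 0.0414 / 0.1683 ≈ 0.2460.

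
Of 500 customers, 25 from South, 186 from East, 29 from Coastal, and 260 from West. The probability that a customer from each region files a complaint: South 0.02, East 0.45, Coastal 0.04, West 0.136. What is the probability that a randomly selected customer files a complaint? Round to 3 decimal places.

Prior × likelihood for each hypothesis:
  South: 0.05 × 0.02 = 0.001
  East: 0.372 × 0.45 = 0.1674
  Coastal: 0.058 × 0.04 = 0.00232
  West: 0.52 × 0.136 = 0.07072
P(complaint) = 0.001 + 0.1674 + 0.00232 + 0.07072 = 0.24144 → 0.241.

0.241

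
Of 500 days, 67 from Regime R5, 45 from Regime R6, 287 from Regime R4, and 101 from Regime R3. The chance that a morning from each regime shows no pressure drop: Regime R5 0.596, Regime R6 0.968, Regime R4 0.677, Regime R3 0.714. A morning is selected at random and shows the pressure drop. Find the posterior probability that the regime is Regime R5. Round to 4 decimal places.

Taking complements, P(drop | each) = Regime R5 0.404, Regime R6 0.032, Regime R4 0.323, Regime R3 0.286.
Compute prior × likelihood for every hypothesis:
  Regime R5: 0.134 × 0.404 = 0.054136
  Regime R6: 0.09 × 0.032 = 0.00288
  Regime R4: 0.574 × 0.323 = 0.185402
  Regime R3: 0.202 × 0.286 = 0.057772
Sum = 0.30019.
P(Regime R5 | evidence) = 0.054136 / 0.30019 ≈ 0.1803.

0.1803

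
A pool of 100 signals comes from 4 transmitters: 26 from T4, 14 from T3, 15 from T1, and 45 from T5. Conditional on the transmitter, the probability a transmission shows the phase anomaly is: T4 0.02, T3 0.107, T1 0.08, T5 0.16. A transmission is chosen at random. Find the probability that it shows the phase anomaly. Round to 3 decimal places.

0.104

Prior × likelihood for each hypothesis:
  T4: 0.26 × 0.02 = 0.0052
  T3: 0.14 × 0.107 = 0.01498
  T1: 0.15 × 0.08 = 0.012
  T5: 0.45 × 0.16 = 0.072
P(anomaly) = 0.0052 + 0.01498 + 0.012 + 0.072 = 0.10418 → 0.104.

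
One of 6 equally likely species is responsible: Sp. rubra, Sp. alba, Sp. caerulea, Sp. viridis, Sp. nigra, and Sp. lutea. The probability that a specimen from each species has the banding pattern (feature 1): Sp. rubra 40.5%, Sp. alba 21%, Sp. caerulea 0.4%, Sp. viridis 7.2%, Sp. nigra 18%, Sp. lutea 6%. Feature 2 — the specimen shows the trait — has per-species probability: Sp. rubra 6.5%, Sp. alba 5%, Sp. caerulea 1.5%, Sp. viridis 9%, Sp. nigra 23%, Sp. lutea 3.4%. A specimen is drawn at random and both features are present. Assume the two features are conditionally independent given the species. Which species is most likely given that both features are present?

Sp. nigra

With a uniform prior (1/6 each), posterior ∝ likelihood:
  Sp. rubra: 0.405 × 0.065 = 0.026325
  Sp. alba: 0.21 × 0.05 = 0.0105
  Sp. caerulea: 0.004 × 0.015 = 0.00006
  Sp. viridis: 0.072 × 0.09 = 0.00648
  Sp. nigra: 0.18 × 0.23 = 0.0414
  Sp. lutea: 0.06 × 0.034 = 0.00204
Total = 0.086805.
Largest term belongs to Sp. nigra, so Sp. nigra is most probable.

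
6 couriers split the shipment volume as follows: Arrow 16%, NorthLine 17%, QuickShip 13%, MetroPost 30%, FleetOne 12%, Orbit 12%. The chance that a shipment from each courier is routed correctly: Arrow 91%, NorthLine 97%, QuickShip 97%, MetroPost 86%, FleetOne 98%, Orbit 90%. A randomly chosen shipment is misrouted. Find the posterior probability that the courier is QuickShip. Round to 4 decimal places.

Taking complements, P(misrouted | each) = Arrow 0.09, NorthLine 0.03, QuickShip 0.03, MetroPost 0.14, FleetOne 0.02, Orbit 0.1.
Unnormalized posteriors (prior × likelihood):
  Arrow: 0.16 × 0.09 = 0.0144
  NorthLine: 0.17 × 0.03 = 0.0051
  QuickShip: 0.13 × 0.03 = 0.0039
  MetroPost: 0.3 × 0.14 = 0.042
  FleetOne: 0.12 × 0.02 = 0.0024
  Orbit: 0.12 × 0.1 = 0.012
Sum = 0.0798.
P(QuickShip | evidence) = 0.0039 / 0.0798 ≈ 0.0489.

0.0489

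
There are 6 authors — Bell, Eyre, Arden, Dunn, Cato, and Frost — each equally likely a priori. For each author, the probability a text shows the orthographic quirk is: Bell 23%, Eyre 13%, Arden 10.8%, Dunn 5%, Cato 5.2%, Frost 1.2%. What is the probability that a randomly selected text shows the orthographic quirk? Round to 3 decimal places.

0.097

Since the prior is uniform, the posterior is proportional to the likelihood:
  Bell: 0.23
  Eyre: 0.13
  Arden: 0.108
  Dunn: 0.05
  Cato: 0.052
  Frost: 0.012
P(quirk) = (1/6) × (0.23 + 0.13 + 0.108 + 0.05 + 0.052 + 0.012) = 0.582/6 ≈ 0.097.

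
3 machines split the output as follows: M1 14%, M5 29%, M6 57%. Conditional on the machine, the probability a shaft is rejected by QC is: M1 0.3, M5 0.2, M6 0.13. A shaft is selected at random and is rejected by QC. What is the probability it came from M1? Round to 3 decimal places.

Compute prior × likelihood for every hypothesis:
  M1: 0.14 × 0.3 = 0.042
  M5: 0.29 × 0.2 = 0.058
  M6: 0.57 × 0.13 = 0.0741
Sum = 0.1741.
P(M1 | evidence) = 0.042 / 0.1741 ≈ 0.241.

0.241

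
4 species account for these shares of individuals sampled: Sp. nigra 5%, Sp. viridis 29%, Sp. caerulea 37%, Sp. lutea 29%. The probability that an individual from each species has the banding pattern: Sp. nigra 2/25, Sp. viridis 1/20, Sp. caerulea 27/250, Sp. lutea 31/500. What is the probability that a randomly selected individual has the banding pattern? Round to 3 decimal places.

Prior × likelihood for each hypothesis:
  Sp. nigra: 0.05 × 0.08 = 0.004
  Sp. viridis: 0.29 × 0.05 = 0.0145
  Sp. caerulea: 0.37 × 0.108 = 0.03996
  Sp. lutea: 0.29 × 0.062 = 0.01798
P(banded) = 0.004 + 0.0145 + 0.03996 + 0.01798 = 0.07644 → 0.076.

0.076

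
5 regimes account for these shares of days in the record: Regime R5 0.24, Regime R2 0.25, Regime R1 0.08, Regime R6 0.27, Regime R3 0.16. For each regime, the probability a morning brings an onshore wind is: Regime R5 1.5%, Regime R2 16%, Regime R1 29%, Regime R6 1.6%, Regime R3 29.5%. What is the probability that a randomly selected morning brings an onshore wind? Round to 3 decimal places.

Prior × likelihood for each hypothesis:
  Regime R5: 0.24 × 0.015 = 0.0036
  Regime R2: 0.25 × 0.16 = 0.04
  Regime R1: 0.08 × 0.29 = 0.0232
  Regime R6: 0.27 × 0.016 = 0.00432
  Regime R3: 0.16 × 0.295 = 0.0472
P(onshore) = 0.0036 + 0.04 + 0.0232 + 0.00432 + 0.0472 = 0.11832 → 0.118.

0.118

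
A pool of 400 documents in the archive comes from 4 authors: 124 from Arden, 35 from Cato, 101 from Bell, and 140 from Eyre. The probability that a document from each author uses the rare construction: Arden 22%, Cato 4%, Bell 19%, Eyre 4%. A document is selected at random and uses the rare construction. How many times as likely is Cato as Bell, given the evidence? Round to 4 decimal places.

0.0730

By Bayes' rule, posterior ∝ prior × likelihood:
  Arden: 0.31 × 0.22 = 0.0682
  Cato: 0.0875 × 0.04 = 0.0035
  Bell: 0.2525 × 0.19 = 0.047975
  Eyre: 0.35 × 0.04 = 0.014
Sum = 0.133675.
The ratio is 0.0035 / 0.047975 (the normalizer cancels) = 0.0730.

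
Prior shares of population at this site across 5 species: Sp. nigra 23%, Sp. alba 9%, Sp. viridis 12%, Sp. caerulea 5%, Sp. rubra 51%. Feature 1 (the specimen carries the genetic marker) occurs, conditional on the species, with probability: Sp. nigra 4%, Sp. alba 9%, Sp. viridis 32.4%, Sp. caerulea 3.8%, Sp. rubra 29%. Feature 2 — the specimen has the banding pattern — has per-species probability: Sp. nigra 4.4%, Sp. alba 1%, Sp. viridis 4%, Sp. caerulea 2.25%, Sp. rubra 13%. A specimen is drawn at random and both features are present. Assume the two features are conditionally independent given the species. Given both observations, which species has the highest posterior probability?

Prior × likelihood for each hypothesis:
  Sp. nigra: 0.23 × 0.04 × 0.044 = 0.0004048
  Sp. alba: 0.09 × 0.09 × 0.01 = 0.000081
  Sp. viridis: 0.12 × 0.324 × 0.04 = 0.0015552
  Sp. caerulea: 0.05 × 0.038 × 0.0225 = 0.00004275
  Sp. rubra: 0.51 × 0.29 × 0.13 = 0.019227
Sum = 0.02131075.
Largest term belongs to Sp. rubra, so Sp. rubra is most probable.

Sp. rubra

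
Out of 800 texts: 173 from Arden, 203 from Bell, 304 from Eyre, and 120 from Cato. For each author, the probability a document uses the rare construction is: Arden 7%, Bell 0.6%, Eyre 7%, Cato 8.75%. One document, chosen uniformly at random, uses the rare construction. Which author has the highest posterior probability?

Eyre

Prior × likelihood for each hypothesis:
  Arden: 0.21625 × 0.07 = 0.0151375
  Bell: 0.25375 × 0.006 = 0.0015225
  Eyre: 0.38 × 0.07 = 0.0266
  Cato: 0.15 × 0.0875 = 0.013125
Sum = 0.056385.
Largest term belongs to Eyre, so Eyre is most probable.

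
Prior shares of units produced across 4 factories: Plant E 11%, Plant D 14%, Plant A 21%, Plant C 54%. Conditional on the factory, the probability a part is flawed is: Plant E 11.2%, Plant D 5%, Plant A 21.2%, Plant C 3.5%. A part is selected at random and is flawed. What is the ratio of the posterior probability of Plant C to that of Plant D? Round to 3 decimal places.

2.700

Unnormalized posteriors (prior × likelihood):
  Plant E: 0.11 × 0.112 = 0.01232
  Plant D: 0.14 × 0.05 = 0.007
  Plant A: 0.21 × 0.212 = 0.04452
  Plant C: 0.54 × 0.035 = 0.0189
Sum = 0.08274.
The ratio is 0.0189 / 0.007 (the normalizer cancels) = 2.700.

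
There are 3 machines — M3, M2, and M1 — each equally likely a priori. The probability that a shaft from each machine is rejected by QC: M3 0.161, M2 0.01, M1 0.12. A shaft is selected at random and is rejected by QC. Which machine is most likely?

With a uniform prior (1/3 each), posterior ∝ likelihood:
  M3: 0.161
  M2: 0.01
  M1: 0.12
Sum = 0.291.
Largest term belongs to M3, so M3 is most probable.

M3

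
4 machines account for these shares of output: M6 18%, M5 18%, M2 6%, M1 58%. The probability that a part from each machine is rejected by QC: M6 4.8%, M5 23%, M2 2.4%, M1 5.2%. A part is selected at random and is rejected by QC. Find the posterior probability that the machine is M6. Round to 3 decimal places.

Prior × likelihood for each hypothesis:
  M6: 0.18 × 0.048 = 0.00864
  M5: 0.18 × 0.23 = 0.0414
  M2: 0.06 × 0.024 = 0.00144
  M1: 0.58 × 0.052 = 0.03016
Normalizing constant = 0.08164.
P(M6 | evidence) = 0.00864 / 0.08164 ≈ 0.106.

0.106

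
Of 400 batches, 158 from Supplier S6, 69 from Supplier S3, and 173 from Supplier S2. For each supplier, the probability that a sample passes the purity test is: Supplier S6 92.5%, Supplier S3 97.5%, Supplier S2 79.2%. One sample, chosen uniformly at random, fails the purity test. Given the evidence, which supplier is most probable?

Supplier S2

Taking complements, P(off-spec | each) = Supplier S6 0.075, Supplier S3 0.025, Supplier S2 0.208.
By Bayes' rule, posterior ∝ prior × likelihood:
  Supplier S6: 0.395 × 0.075 = 0.029625
  Supplier S3: 0.1725 × 0.025 = 0.0043125
  Supplier S2: 0.4325 × 0.208 = 0.08996
Sum = 0.1238975.
Largest term belongs to Supplier S2, so Supplier S2 is most probable.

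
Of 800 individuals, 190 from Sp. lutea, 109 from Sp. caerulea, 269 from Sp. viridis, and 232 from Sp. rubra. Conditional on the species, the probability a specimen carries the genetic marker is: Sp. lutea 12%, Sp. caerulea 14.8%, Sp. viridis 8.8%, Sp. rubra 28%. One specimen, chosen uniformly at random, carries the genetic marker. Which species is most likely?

Sp. rubra

Unnormalized posteriors (prior × likelihood):
  Sp. lutea: 0.2375 × 0.12 = 0.0285
  Sp. caerulea: 0.13625 × 0.148 = 0.020165
  Sp. viridis: 0.33625 × 0.088 = 0.02959
  Sp. rubra: 0.29 × 0.28 = 0.0812
Sum = 0.159455.
Largest term belongs to Sp. rubra, so Sp. rubra is most probable.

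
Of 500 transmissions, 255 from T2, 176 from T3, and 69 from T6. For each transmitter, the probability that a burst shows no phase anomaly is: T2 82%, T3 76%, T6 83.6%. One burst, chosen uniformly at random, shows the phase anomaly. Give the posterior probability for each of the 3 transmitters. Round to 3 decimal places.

T2 0.462, T3 0.425, T6 0.114

Taking complements, P(anomaly | each) = T2 0.18, T3 0.24, T6 0.164.
Unnormalized posteriors (prior × likelihood):
  T2: 0.51 × 0.18 = 0.0918
  T3: 0.352 × 0.24 = 0.08448
  T6: 0.138 × 0.164 = 0.022632
Normalizing constant = 0.198912.
P(T2 | anomaly) = 0.0918/0.198912 ≈ 0.462
P(T3 | anomaly) = 0.08448/0.198912 ≈ 0.425
P(T6 | anomaly) = 0.022632/0.198912 ≈ 0.114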